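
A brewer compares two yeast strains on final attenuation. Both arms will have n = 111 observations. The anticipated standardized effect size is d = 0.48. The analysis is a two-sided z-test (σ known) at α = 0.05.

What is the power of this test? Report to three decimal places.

Power ≈ 0.947

Noncentrality parameter: δ = d·√(n/2) = 0.48 × √(111/2) = 3.5759
Critical value for a two-sided test at α = 0.05: z_{α/2} = 1.960.
Power = Φ(δ − 1.960) + Φ(−δ − 1.960) = Φ(1.616) + Φ(-5.536) = 0.9469 + 0.0000 = 0.9469.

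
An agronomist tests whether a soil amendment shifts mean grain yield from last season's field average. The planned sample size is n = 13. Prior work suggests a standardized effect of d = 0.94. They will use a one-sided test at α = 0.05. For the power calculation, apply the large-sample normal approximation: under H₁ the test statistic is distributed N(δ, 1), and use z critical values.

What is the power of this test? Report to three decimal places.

Power ≈ 0.959

Noncentrality parameter: δ = d·√n = 0.94 × √13 = 3.3892
Critical value for a one-sided test at α = 0.05: z_α = 1.645.
Power = P(Z > 1.645 − δ) = Φ(1.744) = 0.9595.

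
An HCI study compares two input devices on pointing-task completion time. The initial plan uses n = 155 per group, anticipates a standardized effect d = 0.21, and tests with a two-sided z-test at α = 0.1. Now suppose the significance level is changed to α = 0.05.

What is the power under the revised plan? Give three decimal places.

Power ≈ 0.456

δ = d·√(n/2) = 0.21 × √(155/2) = 1.8487 (unchanged). New critical value: z_{0.025} = 1.960.
Revised power = Φ(δ − 1.960) + Φ(−δ − 1.960) = Φ(-0.111) + Φ(-3.809) = 0.4557 + 0.0001 = 0.4558.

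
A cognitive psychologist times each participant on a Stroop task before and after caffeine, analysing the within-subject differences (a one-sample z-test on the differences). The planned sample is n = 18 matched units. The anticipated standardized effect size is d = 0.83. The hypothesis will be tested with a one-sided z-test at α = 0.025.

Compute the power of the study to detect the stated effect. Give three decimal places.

Power ≈ 0.941

Noncentrality parameter: δ = d·√n = 0.83 × √18 = 3.5214
Critical value for a one-sided test at α = 0.025: z_α = 1.960.
Power = Φ(δ − 1.960) = Φ(1.561) = 0.9408.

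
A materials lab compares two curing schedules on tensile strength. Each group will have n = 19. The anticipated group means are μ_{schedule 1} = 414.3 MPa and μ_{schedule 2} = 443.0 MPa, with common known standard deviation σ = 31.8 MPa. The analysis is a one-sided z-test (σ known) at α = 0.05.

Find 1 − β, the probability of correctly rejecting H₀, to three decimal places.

Standardized effect: d = |μ_{schedule 1} − μ_{schedule 2}| / σ = |414.3 − 443.0| / 31.8 = 0.9025
Noncentrality parameter: δ = d·√(n/2) = 0.9025 × √(19/2) = 2.7817
One-sided α = 0.05 → critical value z_{0.05} = 1.645.
Power = P(Z > 1.645 − δ) = Φ(1.137) = 0.8722.

Power ≈ 0.872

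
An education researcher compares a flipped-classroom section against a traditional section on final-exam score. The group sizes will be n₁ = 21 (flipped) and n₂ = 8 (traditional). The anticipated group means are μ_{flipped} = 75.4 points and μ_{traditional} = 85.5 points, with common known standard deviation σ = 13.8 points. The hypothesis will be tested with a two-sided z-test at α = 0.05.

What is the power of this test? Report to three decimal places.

Standardized effect: d = |μ_{flipped} − μ_{traditional}| / σ = |75.4 − 85.5| / 13.8 = 0.7319
Noncentrality parameter: δ = d / √(1/n₁ + 1/n₂) = 0.7319 / √(1/21 + 1/8) = 1.7616
Critical value for a two-sided test at α = 0.05: z_{α/2} = 1.960.
Power = Φ(δ − 1.960) + Φ(−δ − 1.960) = Φ(-0.198) + Φ(-3.722) = 0.4214 + 0.0001 = 0.4215.

Power ≈ 0.421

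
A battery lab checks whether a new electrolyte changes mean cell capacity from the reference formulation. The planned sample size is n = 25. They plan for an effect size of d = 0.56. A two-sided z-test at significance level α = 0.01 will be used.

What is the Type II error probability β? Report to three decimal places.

Noncentrality parameter: δ = d·√n = 0.56 × √25 = 2.8000
Critical value for a two-sided test at α = 0.01: z_{α/2} = 2.576.
Power = Φ(δ − 2.576) + Φ(−δ − 2.576) = Φ(0.224) + Φ(-5.376) = 0.5887 + 0.0000 = 0.5887.
Type II error: β = 1 − power = 1 − 0.5887 = 0.4113.

β ≈ 0.411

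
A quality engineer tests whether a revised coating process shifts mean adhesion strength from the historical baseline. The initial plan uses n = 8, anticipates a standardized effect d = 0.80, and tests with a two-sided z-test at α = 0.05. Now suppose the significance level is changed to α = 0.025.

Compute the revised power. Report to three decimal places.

Power ≈ 0.509

δ = d·√n = 0.80 × √8 = 2.2627 (unchanged). New critical value: z_{0.0125} = 2.241.
Revised power = Φ(δ − 2.241) + Φ(−δ − 2.241) = Φ(0.021) + Φ(-4.504) = 0.5085 + 0.0000 = 0.5085.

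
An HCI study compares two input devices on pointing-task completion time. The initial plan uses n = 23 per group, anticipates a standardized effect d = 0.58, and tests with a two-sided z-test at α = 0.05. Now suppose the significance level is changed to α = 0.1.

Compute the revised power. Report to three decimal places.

Power ≈ 0.626

δ = d·√(n/2) = 0.58 × √(23/2) = 1.9669 (unchanged). New critical value: z_{0.05} = 1.645.
Revised power = Φ(δ − 1.645) + Φ(−δ − 1.645) = Φ(0.322) + Φ(-3.612) = 0.6263 + 0.0002 = 0.6264.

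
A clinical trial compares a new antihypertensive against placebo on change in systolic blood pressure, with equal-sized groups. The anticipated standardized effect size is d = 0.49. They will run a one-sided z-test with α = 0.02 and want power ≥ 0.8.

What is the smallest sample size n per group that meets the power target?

n = 70 per group

For power 0.8 need Φ(δ − z_{0.02}) = 0.8, so δ = z_{0.02} + z_{0.20} = 2.054 + 0.842 = 2.895.
δ = d·√(n/2) ⇒ n = 2(δ/d)² = 2 × (2.895 / 0.49)² = 69.83.
Round up to the next whole unit.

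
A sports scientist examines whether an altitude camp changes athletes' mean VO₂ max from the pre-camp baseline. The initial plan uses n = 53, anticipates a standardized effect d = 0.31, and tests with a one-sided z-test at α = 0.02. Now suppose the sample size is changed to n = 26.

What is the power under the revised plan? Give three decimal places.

Power ≈ 0.318

With n = 26: δ = d·√n = 0.31 × √26 = 1.5807. Critical value z_{0.02} = 2.054.
Revised power = Φ(δ − 2.054) = Φ(-0.473) = 0.3181.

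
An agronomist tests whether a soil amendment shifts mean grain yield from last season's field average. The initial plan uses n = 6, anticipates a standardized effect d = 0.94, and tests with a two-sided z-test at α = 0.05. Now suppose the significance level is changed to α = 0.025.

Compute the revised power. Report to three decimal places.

δ = d·√n = 0.94 × √6 = 2.3025 (unchanged). New critical value: z_{0.0125} = 2.241.
Revised power = Φ(δ − 2.241) + Φ(−δ − 2.241) = Φ(0.061) + Φ(-4.544) = 0.5244 + 0.0000 = 0.5244.

Power ≈ 0.524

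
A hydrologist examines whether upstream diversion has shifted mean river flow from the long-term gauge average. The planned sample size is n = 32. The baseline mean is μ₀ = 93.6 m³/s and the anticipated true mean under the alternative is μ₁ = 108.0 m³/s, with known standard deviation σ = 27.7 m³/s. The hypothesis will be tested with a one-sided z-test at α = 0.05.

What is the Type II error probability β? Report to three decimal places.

β ≈ 0.098

Standardized effect: d = |μ₁ − μ₀| / σ = |108.0 − 93.6| / 27.7 = 0.5199
Noncentrality parameter: δ = d·√n = 0.5199 × √32 = 2.9407
One-sided α = 0.05 → critical value z_{0.05} = 1.645.
Power = Φ(δ − 1.645) = Φ(1.296) = 0.9025.
Type II error: β = 1 − power = 1 − 0.9025 = 0.0975.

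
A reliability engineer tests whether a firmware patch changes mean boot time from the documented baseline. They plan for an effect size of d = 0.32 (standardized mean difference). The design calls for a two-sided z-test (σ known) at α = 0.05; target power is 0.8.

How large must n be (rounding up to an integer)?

Set Φ(δ − 1.960) = 0.8; then δ − 1.960 = Φ⁻¹(0.8) = 0.842, giving δ = 2.802.
(Ignoring the negligible lower-tail rejection probability gives the usual closed-form inversion.)
δ = d·√n ⇒ n = (δ/d)² = (2.802 / 0.32)² = 76.65.
Round up to the next whole unit.

n = 77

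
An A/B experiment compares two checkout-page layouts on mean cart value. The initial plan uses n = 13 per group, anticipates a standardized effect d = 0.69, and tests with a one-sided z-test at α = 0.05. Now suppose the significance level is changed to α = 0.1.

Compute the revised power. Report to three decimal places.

δ = d·√(n/2) = 0.69 × √(13/2) = 1.7592 (unchanged). New critical value: z_{0.1} = 1.282.
Revised power = Φ(δ − 1.282) = Φ(0.478) = 0.6835.

Power ≈ 0.684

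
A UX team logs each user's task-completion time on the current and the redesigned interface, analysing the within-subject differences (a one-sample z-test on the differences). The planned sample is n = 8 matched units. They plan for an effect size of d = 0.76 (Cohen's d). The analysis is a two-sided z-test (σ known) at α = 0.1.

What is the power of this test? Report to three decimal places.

Noncentrality parameter: δ = d·√n = 0.76 × √8 = 2.1496
Two-sided α = 0.1 → critical value z_{0.05} = 1.645.
Power = Φ(δ − 1.645) + Φ(−δ − 1.645) = Φ(0.505) + Φ(-3.794) = 0.6931 + 0.0001 = 0.6932.

Power ≈ 0.693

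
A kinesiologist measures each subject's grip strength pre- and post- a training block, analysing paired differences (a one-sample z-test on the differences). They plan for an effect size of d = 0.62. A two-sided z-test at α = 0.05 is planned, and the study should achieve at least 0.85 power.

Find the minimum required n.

n = 24

Set Φ(δ − 1.960) = 0.85; then δ − 1.960 = Φ⁻¹(0.85) = 1.036, giving δ = 2.996.
(Ignoring the negligible lower-tail rejection probability gives the usual closed-form inversion.)
δ = d·√n ⇒ n = (δ/d)² = (2.996 / 0.62)² = 23.36.
Round up to the next whole unit.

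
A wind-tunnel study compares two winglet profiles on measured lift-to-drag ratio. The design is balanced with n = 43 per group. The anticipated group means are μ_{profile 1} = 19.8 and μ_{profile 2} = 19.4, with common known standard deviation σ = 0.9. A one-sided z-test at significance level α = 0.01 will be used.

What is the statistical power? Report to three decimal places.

Power ≈ 0.395

Standardized effect: d = |μ_{profile 1} − μ_{profile 2}| / σ = |19.8 − 19.4| / 0.9 = 0.4444
Noncentrality parameter: δ = d·√(n/2) = 0.4444 × √(43/2) = 2.0608
One-sided α = 0.01 → critical value z_{0.01} = 2.326.
Power = Φ(δ − 2.326) = Φ(-0.266) = 0.3953.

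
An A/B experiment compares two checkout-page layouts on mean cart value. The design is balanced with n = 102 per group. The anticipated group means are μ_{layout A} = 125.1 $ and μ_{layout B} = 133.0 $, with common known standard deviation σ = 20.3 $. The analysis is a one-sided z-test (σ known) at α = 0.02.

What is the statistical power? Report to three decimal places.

Power ≈ 0.766

Standardized effect: d = |μ_{layout A} − μ_{layout B}| / σ = |125.1 − 133.0| / 20.3 = 0.3892
Noncentrality parameter: δ = d·√(n/2) = 0.3892 × √(102/2) = 2.7792
Critical value for a one-sided test at α = 0.02: z_α = 2.054.
Power = Φ(δ − 2.054) = Φ(0.725) = 0.7659.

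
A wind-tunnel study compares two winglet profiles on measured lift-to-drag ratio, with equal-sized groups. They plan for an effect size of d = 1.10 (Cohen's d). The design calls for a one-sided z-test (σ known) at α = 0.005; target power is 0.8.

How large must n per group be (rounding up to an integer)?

n = 20 per group

Set Φ(δ − 2.576) = 0.8; then δ − 2.576 = Φ⁻¹(0.8) = 0.842, giving δ = 3.417.
δ = d·√(n/2) ⇒ n = 2(δ/d)² = 2 × (3.417 / 1.10)² = 19.30.
Rounding up, n = 20 per group.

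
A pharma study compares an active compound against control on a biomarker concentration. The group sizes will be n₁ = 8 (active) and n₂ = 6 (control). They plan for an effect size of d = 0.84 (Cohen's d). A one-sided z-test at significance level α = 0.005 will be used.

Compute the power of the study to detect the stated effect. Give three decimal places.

Power ≈ 0.154

Noncentrality parameter: δ = d / √(1/n₁ + 1/n₂) = 0.84 / √(1/8 + 1/6) = 1.5554
Critical value for a one-sided test at α = 0.005: z_α = 2.576.
Power = Φ(δ − 2.576) = Φ(-1.020) = 0.1538.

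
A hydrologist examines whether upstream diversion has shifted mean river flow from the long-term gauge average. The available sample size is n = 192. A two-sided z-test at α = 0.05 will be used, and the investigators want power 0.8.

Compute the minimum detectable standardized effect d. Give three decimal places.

d ≈ 0.202

Need Φ(δ − 1.960) = 0.8, so δ = 1.960 + 0.842 = 2.802.
(The second rejection-region term Φ(−δ − z_{α/2}) is negligible and dropped.)
δ = d·√n ⇒ d = δ/√n = 2.802/√192 = 0.2022.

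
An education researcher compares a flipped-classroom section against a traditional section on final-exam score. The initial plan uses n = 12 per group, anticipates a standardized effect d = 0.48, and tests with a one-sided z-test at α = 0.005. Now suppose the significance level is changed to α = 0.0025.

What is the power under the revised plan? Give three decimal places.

δ = d·√(n/2) = 0.48 × √(12/2) = 1.1758 (unchanged). New critical value: z_{0.0025} = 2.807.
Revised power = Φ(δ − 2.807) = Φ(-1.631) = 0.0514.

Power ≈ 0.051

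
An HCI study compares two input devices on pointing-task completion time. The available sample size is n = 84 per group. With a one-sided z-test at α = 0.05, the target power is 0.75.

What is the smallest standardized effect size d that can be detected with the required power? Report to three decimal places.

d ≈ 0.358

Required noncentrality: δ = z_{0.05} + z_{0.25} = 1.645 + 0.674 = 2.319.
δ = d·√(n/2) ⇒ d = δ/√(n/2) = 2.319/√(84/2) = 0.3579.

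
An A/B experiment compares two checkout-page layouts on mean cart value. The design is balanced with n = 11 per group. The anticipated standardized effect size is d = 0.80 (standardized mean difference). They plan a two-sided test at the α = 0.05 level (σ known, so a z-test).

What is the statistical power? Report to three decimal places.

Power ≈ 0.467

Noncentrality parameter: δ = d·√(n/2) = 0.80 × √(11/2) = 1.8762
Two-sided α = 0.05 → critical value z_{0.025} = 1.960.
Power = Φ(δ − 1.960) + Φ(−δ − 1.960) = Φ(-0.084) + Φ(-3.836) = 0.4666 + 0.0001 = 0.4667.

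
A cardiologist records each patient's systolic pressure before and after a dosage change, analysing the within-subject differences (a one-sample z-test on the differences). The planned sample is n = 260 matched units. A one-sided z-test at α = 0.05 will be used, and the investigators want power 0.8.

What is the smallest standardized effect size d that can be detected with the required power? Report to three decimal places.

Required noncentrality: δ = z_{0.05} + z_{0.20} = 1.645 + 0.842 = 2.486.
δ = d·√n ⇒ d = δ/√n = 2.486/√260 = 0.1542.

d ≈ 0.154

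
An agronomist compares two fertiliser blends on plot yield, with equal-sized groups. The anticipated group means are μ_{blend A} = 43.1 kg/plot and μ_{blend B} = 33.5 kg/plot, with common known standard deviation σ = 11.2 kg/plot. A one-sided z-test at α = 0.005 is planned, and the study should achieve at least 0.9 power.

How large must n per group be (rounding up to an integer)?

Standardized effect: d = |μ_{blend A} − μ_{blend B}| / σ = |43.1 − 33.5| / 11.2 = 0.8571
Set Φ(δ − 2.576) = 0.9; then δ − 2.576 = Φ⁻¹(0.9) = 1.282, giving δ = 3.857.
δ = d·√(n/2) ⇒ n = 2(δ/d)² = 2 × (3.857 / 0.8571)² = 40.50.
Rounding up, n = 41 per group.

n = 41 per group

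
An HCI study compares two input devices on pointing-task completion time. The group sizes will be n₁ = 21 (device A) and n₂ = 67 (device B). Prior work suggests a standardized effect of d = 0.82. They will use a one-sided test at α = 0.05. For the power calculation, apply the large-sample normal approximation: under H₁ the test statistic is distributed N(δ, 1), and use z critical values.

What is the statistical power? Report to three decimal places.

Noncentrality parameter: δ = d / √(1/n₁ + 1/n₂) = 0.82 / √(1/21 + 1/67) = 3.2788
One-sided α = 0.05 → critical value z_{0.05} = 1.645.
Power = P(Z > 1.645 − δ) = Φ(1.634) = 0.9489.

Power ≈ 0.949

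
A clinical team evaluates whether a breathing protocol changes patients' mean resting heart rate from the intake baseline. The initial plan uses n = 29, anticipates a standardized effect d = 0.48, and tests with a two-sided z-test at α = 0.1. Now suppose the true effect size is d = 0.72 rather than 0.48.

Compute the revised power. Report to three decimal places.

Power ≈ 0.987

With d = 0.72: δ = d·√n = 0.72 × √29 = 3.8773. Critical value z_{0.05} = 1.645.
Revised power = Φ(δ − 1.645) + Φ(−δ − 1.645) = Φ(2.232) + Φ(-5.522) = 0.9872 + 0.0000 = 0.9872.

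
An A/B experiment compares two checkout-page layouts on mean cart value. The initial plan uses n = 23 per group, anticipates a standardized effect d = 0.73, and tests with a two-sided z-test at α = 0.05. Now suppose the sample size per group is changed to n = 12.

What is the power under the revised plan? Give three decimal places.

Power ≈ 0.432

With n = 12 per group: δ = d·√(n/2) = 0.73 × √(12/2) = 1.7881. Critical value z_{0.025} = 1.960.
Revised power = Φ(δ − 1.960) + Φ(−δ − 1.960) = Φ(-0.172) + Φ(-3.748) = 0.4318 + 0.0001 = 0.4319.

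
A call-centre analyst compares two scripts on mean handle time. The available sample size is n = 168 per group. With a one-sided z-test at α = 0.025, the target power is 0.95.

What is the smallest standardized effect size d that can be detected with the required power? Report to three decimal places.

Required noncentrality: δ = z_{0.025} + z_{0.05} = 1.960 + 1.645 = 3.605.
δ = d·√(n/2) ⇒ d = δ/√(n/2) = 3.605/√(168/2) = 0.3933.

d ≈ 0.393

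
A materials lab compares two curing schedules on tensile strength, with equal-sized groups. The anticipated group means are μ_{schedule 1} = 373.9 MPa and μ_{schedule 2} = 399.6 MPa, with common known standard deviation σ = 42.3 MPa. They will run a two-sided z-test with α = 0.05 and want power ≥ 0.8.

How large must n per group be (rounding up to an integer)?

n = 43 per group

Standardized effect: d = |μ_{schedule 1} − μ_{schedule 2}| / σ = |373.9 − 399.6| / 42.3 = 0.6076
Set Φ(δ − 1.960) = 0.8; then δ − 1.960 = Φ⁻¹(0.8) = 0.842, giving δ = 2.802.
(Ignoring the negligible lower-tail rejection probability gives the usual closed-form inversion.)
δ = d·√(n/2) ⇒ n = 2(δ/d)² = 2 × (2.802 / 0.6076)² = 42.53.
Round up to the next whole unit.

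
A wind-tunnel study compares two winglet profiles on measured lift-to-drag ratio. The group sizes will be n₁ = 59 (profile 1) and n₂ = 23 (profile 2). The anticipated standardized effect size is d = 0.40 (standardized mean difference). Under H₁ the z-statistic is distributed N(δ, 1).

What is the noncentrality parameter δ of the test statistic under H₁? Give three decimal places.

δ ≈ 1.627

δ = d / √(1/n₁ + 1/n₂) = 0.40 / √(1/59 + 1/23) = 1.6272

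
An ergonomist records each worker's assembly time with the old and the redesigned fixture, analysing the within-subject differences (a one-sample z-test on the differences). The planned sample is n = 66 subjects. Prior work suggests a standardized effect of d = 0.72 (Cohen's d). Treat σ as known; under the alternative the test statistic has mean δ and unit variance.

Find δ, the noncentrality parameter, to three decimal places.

δ = d·√n = 0.72 × √66 = 5.8493

δ ≈ 5.849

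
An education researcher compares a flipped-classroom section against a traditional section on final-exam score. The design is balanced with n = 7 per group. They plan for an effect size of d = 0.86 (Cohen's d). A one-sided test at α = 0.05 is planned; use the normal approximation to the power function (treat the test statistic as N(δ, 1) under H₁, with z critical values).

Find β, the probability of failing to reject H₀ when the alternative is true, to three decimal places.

Noncentrality parameter: δ = d·√(n/2) = 0.86 × √(7/2) = 1.6089
One-sided α = 0.05 → critical value z_{0.05} = 1.645.
Power = P(Z > 1.645 − δ) = Φ(-0.036) = 0.4857.
Type II error: β = 1 − power = 1 − 0.4857 = 0.5143.

β ≈ 0.514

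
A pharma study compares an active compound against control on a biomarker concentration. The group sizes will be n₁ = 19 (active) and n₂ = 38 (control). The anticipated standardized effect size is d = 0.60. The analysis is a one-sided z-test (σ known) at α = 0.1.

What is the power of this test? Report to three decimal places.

Noncentrality parameter: λ = d / √(1/n₁ + 1/n₂) = 0.60 / √(1/19 + 1/38) = 2.1354
Critical value for a one-sided test at α = 0.1: z_α = 1.282.
Power = P(Z > 1.282 − λ) = Φ(0.854) = 0.8034.

Power ≈ 0.803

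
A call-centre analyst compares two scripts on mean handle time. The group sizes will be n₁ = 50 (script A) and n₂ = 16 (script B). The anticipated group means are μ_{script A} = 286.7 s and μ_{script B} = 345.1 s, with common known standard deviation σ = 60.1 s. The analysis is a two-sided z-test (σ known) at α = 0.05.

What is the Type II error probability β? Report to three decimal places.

Standardized effect: d = |μ_{script A} − μ_{script B}| / σ = |286.7 − 345.1| / 60.1 = 0.9717
Noncentrality parameter: λ = d / √(1/n₁ + 1/n₂) = 0.9717 / √(1/50 + 1/16) = 3.3831
Critical value for a two-sided test at α = 0.05: z_{α/2} = 1.960.
Power = Φ(λ − 1.960) + Φ(−λ − 1.960) = Φ(1.423) + Φ(-5.343) = 0.9226 + 0.0000 = 0.9226.
Type II error: β = 1 − power = 1 − 0.9226 = 0.0774.

β ≈ 0.077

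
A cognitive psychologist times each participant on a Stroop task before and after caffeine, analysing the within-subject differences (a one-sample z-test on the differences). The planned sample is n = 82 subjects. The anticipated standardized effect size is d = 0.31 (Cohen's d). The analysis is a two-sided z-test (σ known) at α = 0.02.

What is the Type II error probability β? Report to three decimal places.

β ≈ 0.315

Noncentrality parameter: λ = d·√n = 0.31 × √82 = 2.8072
Two-sided α = 0.02 → critical value z_{0.01} = 2.326.
Power = Φ(λ − 2.326) + Φ(−λ − 2.326) = Φ(0.481) + Φ(-5.134) = 0.6847 + 0.0000 = 0.6847.
Type II error: β = 1 − power = 1 − 0.6847 = 0.3153.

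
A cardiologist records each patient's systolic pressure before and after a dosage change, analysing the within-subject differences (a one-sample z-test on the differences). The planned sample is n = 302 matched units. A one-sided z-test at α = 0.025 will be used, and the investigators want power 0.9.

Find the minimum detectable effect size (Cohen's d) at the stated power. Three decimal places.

d ≈ 0.187

Need Φ(δ − 1.960) = 0.9, so δ = 1.960 + 1.282 = 3.242.
δ = d·√n ⇒ d = δ/√n = 3.242/√302 = 0.1865.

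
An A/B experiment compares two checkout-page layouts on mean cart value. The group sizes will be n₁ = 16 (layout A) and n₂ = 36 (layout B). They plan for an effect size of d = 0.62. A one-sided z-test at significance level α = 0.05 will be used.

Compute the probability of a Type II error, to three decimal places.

β ≈ 0.338

Noncentrality parameter: δ = d / √(1/n₁ + 1/n₂) = 0.62 / √(1/16 + 1/36) = 2.0635
One-sided α = 0.05 → critical value z_{0.05} = 1.645.
Power = Φ(δ − 1.645) = Φ(0.419) = 0.6623.
Type II error: β = 1 − power = 1 − 0.6623 = 0.3377.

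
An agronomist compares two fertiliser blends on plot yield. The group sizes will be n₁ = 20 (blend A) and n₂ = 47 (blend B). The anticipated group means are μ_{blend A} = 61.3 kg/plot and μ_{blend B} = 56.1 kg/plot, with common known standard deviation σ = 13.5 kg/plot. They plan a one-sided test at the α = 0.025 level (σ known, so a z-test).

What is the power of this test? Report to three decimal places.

Standardized effect: d = |μ_{blend A} − μ_{blend B}| / σ = |61.3 − 56.1| / 13.5 = 0.3852
Noncentrality parameter: δ = d / √(1/n₁ + 1/n₂) = 0.3852 / √(1/20 + 1/47) = 1.4428
One-sided α = 0.025 → critical value z_{0.025} = 1.960.
Power = Φ(δ − 1.960) = Φ(-0.517) = 0.3025.

Power ≈ 0.303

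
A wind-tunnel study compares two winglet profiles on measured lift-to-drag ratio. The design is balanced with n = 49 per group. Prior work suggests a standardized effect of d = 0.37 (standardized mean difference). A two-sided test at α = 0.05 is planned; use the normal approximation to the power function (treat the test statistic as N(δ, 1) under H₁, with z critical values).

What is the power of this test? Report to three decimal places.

Noncentrality parameter: δ = d·√(n/2) = 0.37 × √(49/2) = 1.8314
Two-sided α = 0.05 → critical value z_{0.025} = 1.960.
Power = Φ(δ − 1.960) + Φ(−δ − 1.960) = Φ(-0.129) + Φ(-3.791) = 0.4489 + 0.0001 = 0.4489.

Power ≈ 0.449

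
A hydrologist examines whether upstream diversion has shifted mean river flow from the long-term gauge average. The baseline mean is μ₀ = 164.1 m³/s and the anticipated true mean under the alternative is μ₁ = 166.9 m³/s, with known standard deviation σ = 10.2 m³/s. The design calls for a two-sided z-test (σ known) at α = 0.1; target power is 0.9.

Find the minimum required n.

n = 114

Standardized effect: d = |μ₁ − μ₀| / σ = |166.9 − 164.1| / 10.2 = 0.2745
Set Φ(δ − 1.645) = 0.9; then δ − 1.645 = Φ⁻¹(0.9) = 1.282, giving δ = 2.926.
(Ignoring the negligible lower-tail rejection probability gives the usual closed-form inversion.)
δ = d·√n ⇒ n = (δ/d)² = (2.926 / 0.2745)² = 113.65.
Rounding up, n = 114.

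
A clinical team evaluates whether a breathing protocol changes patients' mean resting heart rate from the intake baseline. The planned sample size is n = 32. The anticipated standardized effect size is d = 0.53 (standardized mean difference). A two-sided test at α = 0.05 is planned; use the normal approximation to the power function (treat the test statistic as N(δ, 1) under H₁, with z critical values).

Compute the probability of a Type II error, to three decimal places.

Noncentrality parameter: δ = d·√n = 0.53 × √32 = 2.9981
Two-sided α = 0.05 → critical value z_{0.025} = 1.960.
Power = Φ(δ − 1.960) + Φ(−δ − 1.960) = Φ(1.038) + Φ(-4.958) = 0.8504 + 0.0000 = 0.8504.
Type II error: β = 1 − power = 1 − 0.8504 = 0.1496.

β ≈ 0.150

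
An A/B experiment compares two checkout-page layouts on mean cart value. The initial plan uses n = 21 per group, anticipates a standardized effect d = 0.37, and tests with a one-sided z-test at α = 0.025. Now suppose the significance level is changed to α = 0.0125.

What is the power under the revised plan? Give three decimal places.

δ = d·√(n/2) = 0.37 × √(21/2) = 1.1989 (unchanged). New critical value: z_{0.0125} = 2.241.
Revised power = Φ(δ − 2.241) = Φ(-1.042) = 0.1486.

Power ≈ 0.149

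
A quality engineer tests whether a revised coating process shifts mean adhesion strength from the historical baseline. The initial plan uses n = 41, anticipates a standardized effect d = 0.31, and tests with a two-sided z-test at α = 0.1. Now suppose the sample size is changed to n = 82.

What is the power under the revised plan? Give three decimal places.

Power ≈ 0.877

With n = 82: δ = d·√n = 0.31 × √82 = 2.8072. Critical value z_{0.05} = 1.645.
Revised power = Φ(δ − 1.645) + Φ(−δ − 1.645) = Φ(1.162) + Φ(-4.452) = 0.8774 + 0.0000 = 0.8775.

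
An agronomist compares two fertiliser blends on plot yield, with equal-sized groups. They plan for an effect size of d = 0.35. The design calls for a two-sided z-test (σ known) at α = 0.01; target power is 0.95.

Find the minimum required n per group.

For power 0.95 need Φ(δ − z_{0.005}) = 0.95, so δ = z_{0.005} + z_{0.05} = 2.576 + 1.645 = 4.221.
(For δ > 0 the lower-tail rejection region contributes negligibly to power, so the one-term inversion is standard.)
δ = d·√(n/2) ⇒ n = 2(δ/d)² = 2 × (4.221 / 0.35)² = 290.84.
Rounding up, n = 291 per group.

n = 291 per group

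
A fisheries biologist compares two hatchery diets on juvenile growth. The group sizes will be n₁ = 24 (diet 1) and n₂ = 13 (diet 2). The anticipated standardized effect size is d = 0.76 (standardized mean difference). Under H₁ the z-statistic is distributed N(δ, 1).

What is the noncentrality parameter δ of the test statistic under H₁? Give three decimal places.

δ = d / √(1/n₁ + 1/n₂) = 0.76 / √(1/24 + 1/13) = 2.2069

δ ≈ 2.207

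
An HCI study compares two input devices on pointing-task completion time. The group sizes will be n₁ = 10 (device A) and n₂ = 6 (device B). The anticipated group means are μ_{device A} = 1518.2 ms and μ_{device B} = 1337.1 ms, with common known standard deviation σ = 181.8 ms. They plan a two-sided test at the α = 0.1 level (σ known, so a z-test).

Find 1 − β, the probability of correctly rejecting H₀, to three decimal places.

Standardized effect: d = |μ_{device A} − μ_{device B}| / σ = |1518.2 − 1337.1| / 181.8 = 0.9961
Noncentrality parameter: δ = d / √(1/n₁ + 1/n₂) = 0.9961 / √(1/10 + 1/6) = 1.9290
Critical value for a two-sided test at α = 0.1: z_{α/2} = 1.645.
Power = Φ(δ − 1.645) + Φ(−δ − 1.645) = Φ(0.284) + Φ(-3.574) = 0.6119 + 0.0002 = 0.6120.

Power ≈ 0.612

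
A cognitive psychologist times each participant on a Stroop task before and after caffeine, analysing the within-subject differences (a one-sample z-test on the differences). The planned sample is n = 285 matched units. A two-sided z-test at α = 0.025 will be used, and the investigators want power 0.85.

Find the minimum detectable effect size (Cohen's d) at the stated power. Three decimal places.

Required noncentrality: δ = z_{0.0125} + z_{0.15} = 2.241 + 1.036 = 3.278.
(Lower-tail contribution to power is negligible for δ > 0.)
δ = d·√n ⇒ d = δ/√n = 3.278/√285 = 0.1942.

d ≈ 0.194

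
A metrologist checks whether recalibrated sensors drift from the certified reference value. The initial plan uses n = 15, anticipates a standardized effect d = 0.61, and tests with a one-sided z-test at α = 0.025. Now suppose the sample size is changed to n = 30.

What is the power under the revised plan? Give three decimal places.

With n = 30: δ = d·√n = 0.61 × √30 = 3.3411. Critical value z_{0.025} = 1.960.
Revised power = P(Z > 1.960 − δ) = Φ(1.381) = 0.9164.

Power ≈ 0.916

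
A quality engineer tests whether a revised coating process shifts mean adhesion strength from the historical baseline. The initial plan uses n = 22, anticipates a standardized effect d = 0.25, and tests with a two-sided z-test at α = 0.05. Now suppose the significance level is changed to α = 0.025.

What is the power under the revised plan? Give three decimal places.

Power ≈ 0.143

δ = d·√n = 0.25 × √22 = 1.1726 (unchanged). New critical value: z_{0.0125} = 2.241.
Revised power = Φ(δ − 2.241) + Φ(−δ − 2.241) = Φ(-1.069) + Φ(-3.414) = 0.1426 + 0.0003 = 0.1429.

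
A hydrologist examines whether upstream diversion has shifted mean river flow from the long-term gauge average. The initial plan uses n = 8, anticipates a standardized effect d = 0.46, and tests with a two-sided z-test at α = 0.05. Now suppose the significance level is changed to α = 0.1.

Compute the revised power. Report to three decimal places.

Power ≈ 0.367

δ = d·√n = 0.46 × √8 = 1.3011 (unchanged). New critical value: z_{0.05} = 1.645.
Revised power = Φ(δ − 1.645) + Φ(−δ − 1.645) = Φ(-0.344) + Φ(-2.946) = 0.3655 + 0.0016 = 0.3671.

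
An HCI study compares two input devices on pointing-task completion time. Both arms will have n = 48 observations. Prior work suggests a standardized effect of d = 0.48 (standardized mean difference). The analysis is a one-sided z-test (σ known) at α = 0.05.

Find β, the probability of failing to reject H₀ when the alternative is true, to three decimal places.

β ≈ 0.240

Noncentrality parameter: δ = d·√(n/2) = 0.48 × √(48/2) = 2.3515
Critical value for a one-sided test at α = 0.05: z_α = 1.645.
Power = Φ(δ − 1.645) = Φ(0.707) = 0.7601.
Type II error: β = 1 − power = 1 − 0.7601 = 0.2399.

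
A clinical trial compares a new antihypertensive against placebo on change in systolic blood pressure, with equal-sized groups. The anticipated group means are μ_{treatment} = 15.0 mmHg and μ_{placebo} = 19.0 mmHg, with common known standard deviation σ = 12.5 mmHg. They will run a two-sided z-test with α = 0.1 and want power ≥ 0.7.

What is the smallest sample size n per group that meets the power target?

Standardized effect: d = |μ_{treatment} − μ_{placebo}| / σ = |15.0 − 19.0| / 12.5 = 0.3200
For power 0.7 need Φ(δ − z_{0.05}) = 0.7, so δ = z_{0.05} + z_{0.30} = 1.645 + 0.524 = 2.169.
(Ignoring the negligible lower-tail rejection probability gives the usual closed-form inversion.)
δ = d·√(n/2) ⇒ n = 2(δ/d)² = 2 × (2.169 / 0.3200)² = 91.91.
Round up to the next whole unit.

n = 92 per group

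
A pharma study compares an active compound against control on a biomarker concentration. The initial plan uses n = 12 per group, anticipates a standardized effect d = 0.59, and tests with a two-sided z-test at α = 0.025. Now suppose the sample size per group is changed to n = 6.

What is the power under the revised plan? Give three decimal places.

Power ≈ 0.112

With n = 6 per group: δ = d·√(n/2) = 0.59 × √(6/2) = 1.0219. Critical value z_{0.0125} = 2.241.
Revised power = Φ(δ − 2.241) + Φ(−δ − 2.241) = Φ(-1.219) + Φ(-3.263) = 0.1113 + 0.0006 = 0.1119.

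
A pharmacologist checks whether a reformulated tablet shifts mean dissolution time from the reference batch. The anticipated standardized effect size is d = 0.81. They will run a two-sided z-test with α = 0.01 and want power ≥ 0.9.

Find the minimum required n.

n = 23

Set Φ(δ − 2.576) = 0.9; then δ − 2.576 = Φ⁻¹(0.9) = 1.282, giving δ = 3.857.
(Ignoring the negligible lower-tail rejection probability gives the usual closed-form inversion.)
δ = d·√n ⇒ n = (δ/d)² = (3.857 / 0.81)² = 22.68.
Rounding up, n = 23.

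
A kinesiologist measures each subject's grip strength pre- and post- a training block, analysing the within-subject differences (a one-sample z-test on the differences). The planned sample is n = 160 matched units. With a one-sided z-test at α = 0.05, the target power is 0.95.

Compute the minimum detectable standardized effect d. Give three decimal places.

d ≈ 0.260

Need Φ(δ − 1.645) = 0.95, so δ = 1.645 + 1.645 = 3.290.
δ = d·√n ⇒ d = δ/√n = 3.290/√160 = 0.2601.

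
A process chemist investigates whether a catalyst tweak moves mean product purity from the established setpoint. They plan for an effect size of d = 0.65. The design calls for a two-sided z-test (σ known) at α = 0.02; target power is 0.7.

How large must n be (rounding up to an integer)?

n = 20

For power 0.7 need Φ(δ − z_{0.01}) = 0.7, so δ = z_{0.01} + z_{0.30} = 2.326 + 0.524 = 2.851.
(For δ > 0 the lower-tail rejection region contributes negligibly to power, so the one-term inversion is standard.)
δ = d·√n ⇒ n = (δ/d)² = (2.851 / 0.65)² = 19.23.
Rounding up, n = 20.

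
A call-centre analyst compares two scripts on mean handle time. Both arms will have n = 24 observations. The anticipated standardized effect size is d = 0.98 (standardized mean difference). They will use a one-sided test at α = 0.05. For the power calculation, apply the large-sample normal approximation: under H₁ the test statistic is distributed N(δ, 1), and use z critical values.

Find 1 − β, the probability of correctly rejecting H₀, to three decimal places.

Noncentrality parameter: δ = d·√(n/2) = 0.98 × √(24/2) = 3.3948
Critical value for a one-sided test at α = 0.05: z_α = 1.645.
Power = Φ(δ − 1.645) = Φ(1.750) = 0.9599.

Power ≈ 0.960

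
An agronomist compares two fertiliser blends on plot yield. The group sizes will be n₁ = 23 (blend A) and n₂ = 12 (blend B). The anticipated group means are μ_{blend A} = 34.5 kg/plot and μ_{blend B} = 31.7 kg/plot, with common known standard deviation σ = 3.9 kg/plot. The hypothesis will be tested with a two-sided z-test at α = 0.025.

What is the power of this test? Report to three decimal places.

Standardized effect: d = |μ_{blend A} − μ_{blend B}| / σ = |34.5 − 31.7| / 3.9 = 0.7179
Noncentrality parameter: δ = d / √(1/n₁ + 1/n₂) = 0.7179 / √(1/23 + 1/12) = 2.0161
Critical value for a two-sided test at α = 0.025: z_{α/2} = 2.241.
Power = Φ(δ − 2.241) + Φ(−δ − 2.241) = Φ(-0.225) + Φ(-4.258) = 0.4109 + 0.0000 = 0.4109.

Power ≈ 0.411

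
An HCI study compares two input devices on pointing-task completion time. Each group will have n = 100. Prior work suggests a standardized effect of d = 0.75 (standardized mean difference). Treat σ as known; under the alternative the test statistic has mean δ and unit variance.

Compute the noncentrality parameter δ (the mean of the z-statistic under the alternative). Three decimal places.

δ = d·√(n/2) = 0.75 × √(100/2) = 5.3033

δ ≈ 5.303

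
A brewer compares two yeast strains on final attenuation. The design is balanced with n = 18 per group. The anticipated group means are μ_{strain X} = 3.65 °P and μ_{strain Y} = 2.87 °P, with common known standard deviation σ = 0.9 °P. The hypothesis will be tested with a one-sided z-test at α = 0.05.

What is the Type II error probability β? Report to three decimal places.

β ≈ 0.170

Standardized effect: d = |μ_{strain X} − μ_{strain Y}| / σ = |3.65 − 2.87| / 0.9 = 0.8667
Noncentrality parameter: δ = d·√(n/2) = 0.8667 × √(18/2) = 2.6000
One-sided α = 0.05 → critical value z_{0.05} = 1.645.
Power = P(Z > 1.645 − δ) = Φ(0.955) = 0.8302.
Type II error: β = 1 − power = 1 − 0.8302 = 0.1698.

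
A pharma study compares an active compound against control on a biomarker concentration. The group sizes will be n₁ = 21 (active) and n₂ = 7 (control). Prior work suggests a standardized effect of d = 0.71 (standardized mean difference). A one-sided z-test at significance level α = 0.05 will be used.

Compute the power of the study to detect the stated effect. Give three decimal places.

Noncentrality parameter: δ = d / √(1/n₁ + 1/n₂) = 0.71 / √(1/21 + 1/7) = 1.6268
Critical value for a one-sided test at α = 0.05: z_α = 1.645.
Power = Φ(δ − 1.645) = Φ(-0.018) = 0.4928.

Power ≈ 0.493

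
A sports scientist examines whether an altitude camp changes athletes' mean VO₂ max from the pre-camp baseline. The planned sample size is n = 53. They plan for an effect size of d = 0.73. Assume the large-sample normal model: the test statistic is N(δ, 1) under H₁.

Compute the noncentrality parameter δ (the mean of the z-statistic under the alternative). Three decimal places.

δ ≈ 5.314

The noncentrality parameter scales effect size by the design's sample-size factor: δ = d·√n = 0.73 × √53 = 5.3145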